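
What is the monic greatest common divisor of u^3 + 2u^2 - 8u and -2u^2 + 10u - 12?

u - 2

Repeated division with remainder:
  u^3 + 2u^2 - 8u = (-(1/2)u - 7/2)(-2u^2 + 10u - 12) + (21u - 42)
  -2u^2 + 10u - 12 = (-(2/21)u + 2/7)(21u - 42) + (0)
Last nonzero remainder: 21u - 42. Dividing through by 21 gives the monic gcd u - 2.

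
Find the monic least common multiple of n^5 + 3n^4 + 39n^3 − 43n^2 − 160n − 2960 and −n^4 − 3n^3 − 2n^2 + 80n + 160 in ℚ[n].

n^6 + 5n^5 + 45n^4 + 35n^3 − 246n^2 − 3280n − 5920

Repeated division with remainder:
  n^5 + 3n^4 + 39n^3 − 43n^2 − 160n − 2960 = (−n)(−n^4 − 3n^3 − 2n^2 + 80n + 160) + (37n^3 + 37n^2 − 2960)
  −n^4 − 3n^3 − 2n^2 + 80n + 160 = (−(1/37)n − 2/37)(37n^3 + 37n^2 − 2960) + (0)
Last nonzero remainder: 37n^3 + 37n^2 − 2960. Dividing through by 37 gives the monic gcd n^3 + n^2 − 80.
Then lcm(f, g) = f·g / gcd(f, g); expanding and making the result monic gives the answer.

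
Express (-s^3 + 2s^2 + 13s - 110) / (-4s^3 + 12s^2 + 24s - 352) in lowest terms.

(s + 5)/(4s + 16)

Repeated division with remainder:
  -s^3 + 2s^2 + 13s - 110 = (1/4)(-4s^3 + 12s^2 + 24s - 352) + (-s^2 + 7s - 22)
  -4s^3 + 12s^2 + 24s - 352 = (4s + 16)(-s^2 + 7s - 22) + (0)
Last nonzero remainder: -s^2 + 7s - 22. Dividing through by -1 gives the monic gcd s^2 - 7s + 22.
Cancel s^2 - 7s + 22 from numerator and denominator to get the reduced form.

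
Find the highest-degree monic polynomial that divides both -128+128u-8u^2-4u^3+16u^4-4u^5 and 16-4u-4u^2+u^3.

By polynomial division,
  -4u^5+16u^4-4u^3-8u^2+128u-128 = (-4u^2-20)(u^3-4u^2-4u+16) + (-24u^2+48u+192)
  u^3-4u^2-4u+16 = (-(1/24)u+1/12)(-24u^2+48u+192) + (0)
Last nonzero remainder: -24u^2+48u+192. Dividing through by -24 gives the monic gcd u^2-2u-8.

-8-2u+u^2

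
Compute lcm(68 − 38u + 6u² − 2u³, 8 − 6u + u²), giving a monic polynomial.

136 − 110u + 31u² − 7u³ + u⁴

Euclidean algorithm in ℚ[u]:
  −2u³ + 6u² − 38u + 68 = (−2u − 6)(u² − 6u + 8) + (−58u + 116)
  u² − 6u + 8 = (−(1/58)u + 2/29)(−58u + 116) + (0)
Last nonzero remainder: −58u + 116. Dividing through by −58 gives the monic gcd u − 2.
Then lcm(f, g) = f·g / gcd(f, g); expanding and making the result monic gives the answer.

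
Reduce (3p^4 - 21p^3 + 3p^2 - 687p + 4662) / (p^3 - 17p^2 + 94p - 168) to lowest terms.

Repeated division with remainder:
  3p^4 - 21p^3 + 3p^2 - 687p + 4662 = (3p + 30)(p^3 - 17p^2 + 94p - 168) + (231p^2 - 3003p + 9702)
  p^3 - 17p^2 + 94p - 168 = ((1/231)p - 4/231)(231p^2 - 3003p + 9702) + (0)
Last nonzero remainder: 231p^2 - 3003p + 9702. Dividing through by 231 gives the monic gcd p^2 - 13p + 42.
Cancel p^2 - 13p + 42 from numerator and denominator to get the reduced form.

(3p^2 + 18p + 111)/(p - 4)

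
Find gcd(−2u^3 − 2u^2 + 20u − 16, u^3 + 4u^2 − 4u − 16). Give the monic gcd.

u^2 + 2u − 8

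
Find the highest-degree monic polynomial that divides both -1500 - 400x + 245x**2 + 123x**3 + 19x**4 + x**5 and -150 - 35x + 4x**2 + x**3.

Apply the Euclidean algorithm:
  x**5 + 19x**4 + 123x**3 + 245x**2 - 400x - 1500 = (x**2 + 15x + 98)(x**3 + 4x**2 - 35x - 150) + (528x**2 + 5280x + 13200)
  x**3 + 4x**2 - 35x - 150 = ((1/528)x - 1/88)(528x**2 + 5280x + 13200) + (0)
Last nonzero remainder: 528x**2 + 5280x + 13200. Dividing through by 528 gives the monic gcd x**2 + 10x + 25.

25 + 10x + x**2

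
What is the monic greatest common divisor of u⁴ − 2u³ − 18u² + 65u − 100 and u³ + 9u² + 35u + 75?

By polynomial division,
  u⁴ − 2u³ − 18u² + 65u − 100 = (u − 11)(u³ + 9u² + 35u + 75) + (46u² + 375u + 725)
  u³ + 9u² + 35u + 75 = ((1/46)u + 39/2116)(46u² + 375u + 725) + ((26085/2116)u + 130425/2116)
  46u² + 375u + 725 = ((97336/26085)u + 61364/5217)((26085/2116)u + 130425/2116) + (0)
Last nonzero remainder: (26085/2116)u + 130425/2116. Dividing through by 26085/2116 gives the monic gcd u + 5.

u + 5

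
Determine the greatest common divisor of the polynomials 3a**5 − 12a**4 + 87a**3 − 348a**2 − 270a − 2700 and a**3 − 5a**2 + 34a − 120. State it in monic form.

a**2 − a + 30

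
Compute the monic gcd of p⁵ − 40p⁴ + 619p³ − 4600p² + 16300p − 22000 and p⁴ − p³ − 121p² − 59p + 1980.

p² − 15p + 44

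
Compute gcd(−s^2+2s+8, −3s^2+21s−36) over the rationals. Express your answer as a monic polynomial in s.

By polynomial division,
  −s^2+2s+8 = (1/3)(−3s^2+21s−36) + (−5s+20)
  −3s^2+21s−36 = ((3/5)s−9/5)(−5s+20) + (0)
Last nonzero remainder: −5s+20. Dividing through by −5 gives the monic gcd s−4.

s−4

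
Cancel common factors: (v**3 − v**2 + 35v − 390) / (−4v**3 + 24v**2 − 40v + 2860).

Repeated division with remainder:
  v**3 − v**2 + 35v − 390 = (−1/4)(−4v**3 + 24v**2 − 40v + 2860) + (5v**2 + 25v + 325)
  −4v**3 + 24v**2 − 40v + 2860 = (−(4/5)v + 44/5)(5v**2 + 25v + 325) + (0)
Last nonzero remainder: 5v**2 + 25v + 325. Dividing through by 5 gives the monic gcd v**2 + 5v + 65.
Cancel v**2 + 5v + 65 from numerator and denominator to get the reduced form.

(−v + 6)/(4v − 44)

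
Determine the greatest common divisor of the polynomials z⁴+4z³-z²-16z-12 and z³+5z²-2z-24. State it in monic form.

z²+z-6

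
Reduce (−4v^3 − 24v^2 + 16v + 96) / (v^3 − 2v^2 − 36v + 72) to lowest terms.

Apply the Euclidean algorithm:
  −4v^3 − 24v^2 + 16v + 96 = (−4)(v^3 − 2v^2 − 36v + 72) + (−32v^2 − 128v + 384)
  v^3 − 2v^2 − 36v + 72 = (−(1/32)v + 3/16)(−32v^2 − 128v + 384) + (0)
Last nonzero remainder: −32v^2 − 128v + 384. Dividing through by −32 gives the monic gcd v^2 + 4v − 12.
Cancel v^2 + 4v − 12 from numerator and denominator to get the reduced form.

(−4v − 8)/(v − 6)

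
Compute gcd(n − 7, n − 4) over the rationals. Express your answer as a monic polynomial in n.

Euclidean algorithm in ℚ[n]:
  n − 7 = (n − 4) + (−3)
  n − 4 = (−(1/3)n + 4/3)(−3) + (0)
The last nonzero remainder is the constant −3, so the polynomials are coprime and gcd = 1.

1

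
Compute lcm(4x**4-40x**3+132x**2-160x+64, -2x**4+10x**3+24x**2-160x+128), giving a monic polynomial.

x**5-6x**4-7x**3+92x**2-144x+64

Euclidean algorithm in ℚ[x]:
  4x**4-40x**3+132x**2-160x+64 = (-2)(-2x**4+10x**3+24x**2-160x+128) + (-20x**3+180x**2-480x+320)
  -2x**4+10x**3+24x**2-160x+128 = ((1/10)x+2/5)(-20x**3+180x**2-480x+320) + (0)
Last nonzero remainder: -20x**3+180x**2-480x+320. Dividing through by -20 gives the monic gcd x**3-9x**2+24x-16.
Then lcm(f, g) = f·g / gcd(f, g); expanding and making the result monic gives the answer.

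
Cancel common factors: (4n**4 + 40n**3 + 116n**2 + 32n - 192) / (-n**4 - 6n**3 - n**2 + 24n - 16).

(-4n - 12)/(n - 1)

By polynomial division,
  4n**4 + 40n**3 + 116n**2 + 32n - 192 = (-4)(-n**4 - 6n**3 - n**2 + 24n - 16) + (16n**3 + 112n**2 + 128n - 256)
  -n**4 - 6n**3 - n**2 + 24n - 16 = (-(1/16)n + 1/16)(16n**3 + 112n**2 + 128n - 256) + (0)
Last nonzero remainder: 16n**3 + 112n**2 + 128n - 256. Dividing through by 16 gives the monic gcd n**3 + 7n**2 + 8n - 16.
Cancel n**3 + 7n**2 + 8n - 16 from numerator and denominator to get the reduced form.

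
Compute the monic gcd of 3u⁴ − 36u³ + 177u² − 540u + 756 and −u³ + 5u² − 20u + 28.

By polynomial division,
  3u⁴ − 36u³ + 177u² − 540u + 756 = (−3u + 21)(−u³ + 5u² − 20u + 28) + (12u² − 36u + 168)
  −u³ + 5u² − 20u + 28 = (−(1/12)u + 1/6)(12u² − 36u + 168) + (0)
Last nonzero remainder: 12u² − 36u + 168. Dividing through by 12 gives the monic gcd u² − 3u + 14.

u² − 3u + 14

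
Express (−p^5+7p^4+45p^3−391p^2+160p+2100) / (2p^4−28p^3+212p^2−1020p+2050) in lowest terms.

Euclidean algorithm in ℚ[p]:
  −p^5+7p^4+45p^3−391p^2+160p+2100 = (−(1/2)p−7/2)(2p^4−28p^3+212p^2−1020p+2050) + (53p^3−159p^2−2385p+9275)
  2p^4−28p^3+212p^2−1020p+2050 = ((2/53)p−22/53)(53p^3−159p^2−2385p+9275) + (236p^2−2360p+5900)
  53p^3−159p^2−2385p+9275 = ((53/236)p+371/236)(236p^2−2360p+5900) + (0)
Last nonzero remainder: 236p^2−2360p+5900. Dividing through by 236 gives the monic gcd p^2−10p+25.
Cancel p^2−10p+25 from numerator and denominator to get the reduced form.

(−p^3−3p^2+40p+84)/(2p^2−8p+82)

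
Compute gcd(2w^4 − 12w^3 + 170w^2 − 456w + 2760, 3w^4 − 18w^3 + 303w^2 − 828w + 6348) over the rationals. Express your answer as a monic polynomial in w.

w^2 − 3w + 46

Apply the Euclidean algorithm:
  2w^4 − 12w^3 + 170w^2 − 456w + 2760 = (2/3)(3w^4 − 18w^3 + 303w^2 − 828w + 6348) + (−32w^2 + 96w − 1472)
  3w^4 − 18w^3 + 303w^2 − 828w + 6348 = (−(3/32)w^2 + (9/32)w − 69/16)(−32w^2 + 96w − 1472) + (0)
Last nonzero remainder: −32w^2 + 96w − 1472. Dividing through by −32 gives the monic gcd w^2 − 3w + 46.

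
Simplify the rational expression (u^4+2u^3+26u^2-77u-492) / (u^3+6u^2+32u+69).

Apply the Euclidean algorithm:
  u^4+2u^3+26u^2-77u-492 = (u-4)(u^3+6u^2+32u+69) + (18u^2-18u-216)
  u^3+6u^2+32u+69 = ((1/18)u+7/18)(18u^2-18u-216) + (51u+153)
  18u^2-18u-216 = ((6/17)u-24/17)(51u+153) + (0)
Last nonzero remainder: 51u+153. Dividing through by 51 gives the monic gcd u+3.
Cancel u+3 from numerator and denominator to get the reduced form.

(u^3-u^2+29u-164)/(u^2+3u+23)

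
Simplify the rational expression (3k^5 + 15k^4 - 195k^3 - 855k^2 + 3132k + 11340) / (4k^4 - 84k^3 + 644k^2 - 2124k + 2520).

By polynomial division,
  3k^5 + 15k^4 - 195k^3 - 855k^2 + 3132k + 11340 = ((3/4)k + 39/2)(4k^4 - 84k^3 + 644k^2 - 2124k + 2520) + (960k^3 - 11820k^2 + 42660k - 37800)
  4k^4 - 84k^3 + 644k^2 - 2124k + 2520 = ((1/240)k - 139/3840)(960k^3 - 11820k^2 + 42660k - 37800) + ((2457/64)k^2 - (27027/64)k + 36855/32)
  960k^3 - 11820k^2 + 42660k - 37800 = ((20480/819)k - 1280/39)((2457/64)k^2 - (27027/64)k + 36855/32) + (0)
Last nonzero remainder: (2457/64)k^2 - (27027/64)k + 36855/32. Dividing through by 2457/64 gives the monic gcd k^2 - 11k + 30.
Cancel k^2 - 11k + 30 from numerator and denominator to get the reduced form.

(3k^3 + 48k^2 + 243k + 378)/(4k^2 - 40k + 84)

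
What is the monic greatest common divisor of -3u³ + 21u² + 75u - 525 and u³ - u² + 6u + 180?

u + 5

Apply the Euclidean algorithm:
  -3u³ + 21u² + 75u - 525 = (-3)(u³ - u² + 6u + 180) + (18u² + 93u + 15)
  u³ - u² + 6u + 180 = ((1/18)u - 37/108)(18u² + 93u + 15) + ((1333/36)u + 6665/36)
  18u² + 93u + 15 = ((648/1333)u + 108/1333)((1333/36)u + 6665/36) + (0)
Last nonzero remainder: (1333/36)u + 6665/36. Dividing through by 1333/36 gives the monic gcd u + 5.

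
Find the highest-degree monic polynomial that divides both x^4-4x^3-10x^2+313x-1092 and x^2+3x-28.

x^2+3x-28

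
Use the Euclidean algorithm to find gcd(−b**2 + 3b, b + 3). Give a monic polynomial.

Repeated division with remainder:
  −b**2 + 3b = (−b + 6)(b + 3) + (−18)
  b + 3 = (−(1/18)b − 1/6)(−18) + (0)
The last nonzero remainder is the constant −18, so the polynomials are coprime and gcd = 1.

1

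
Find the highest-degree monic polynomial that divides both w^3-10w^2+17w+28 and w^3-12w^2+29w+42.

w^2-6w-7

By polynomial division,
  w^3-10w^2+17w+28 = (w^3-12w^2+29w+42) + (2w^2-12w-14)
  w^3-12w^2+29w+42 = ((1/2)w-3)(2w^2-12w-14) + (0)
Last nonzero remainder: 2w^2-12w-14. Dividing through by 2 gives the monic gcd w^2-6w-7.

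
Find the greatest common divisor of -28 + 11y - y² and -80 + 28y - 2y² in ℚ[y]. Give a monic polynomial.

-4 + y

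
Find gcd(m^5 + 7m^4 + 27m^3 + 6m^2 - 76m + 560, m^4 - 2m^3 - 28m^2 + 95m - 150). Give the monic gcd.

m^2 - 3m + 5

By polynomial division,
  m^5 + 7m^4 + 27m^3 + 6m^2 - 76m + 560 = (m + 9)(m^4 - 2m^3 - 28m^2 + 95m - 150) + (73m^3 + 163m^2 - 781m + 1910)
  m^4 - 2m^3 - 28m^2 + 95m - 150 = ((1/73)m - 309/5329)(73m^3 + 163m^2 - 781m + 1910) + (-(41832/5329)m^2 + (125496/5329)m - 209160/5329)
  73m^3 + 163m^2 - 781m + 1910 = (-(389017/41832)m - 1017839/20916)(-(41832/5329)m^2 + (125496/5329)m - 209160/5329) + (0)
Last nonzero remainder: -(41832/5329)m^2 + (125496/5329)m - 209160/5329. Dividing through by -41832/5329 gives the monic gcd m^2 - 3m + 5.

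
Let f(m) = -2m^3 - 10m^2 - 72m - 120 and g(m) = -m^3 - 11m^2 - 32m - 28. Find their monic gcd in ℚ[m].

By polynomial division,
  -2m^3 - 10m^2 - 72m - 120 = (2)(-m^3 - 11m^2 - 32m - 28) + (12m^2 - 8m - 64)
  -m^3 - 11m^2 - 32m - 28 = (-(1/12)m - 35/36)(12m^2 - 8m - 64) + (-(406/9)m - 812/9)
  12m^2 - 8m - 64 = (-(54/203)m + 144/203)(-(406/9)m - 812/9) + (0)
Last nonzero remainder: -(406/9)m - 812/9. Dividing through by -406/9 gives the monic gcd m + 2.

m + 2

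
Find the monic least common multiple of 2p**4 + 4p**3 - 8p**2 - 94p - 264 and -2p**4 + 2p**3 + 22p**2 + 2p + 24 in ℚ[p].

By polynomial division,
  2p**4 + 4p**3 - 8p**2 - 94p - 264 = (-1)(-2p**4 + 2p**3 + 22p**2 + 2p + 24) + (6p**3 + 14p**2 - 92p - 240)
  -2p**4 + 2p**3 + 22p**2 + 2p + 24 = (-(1/3)p + 10/9)(6p**3 + 14p**2 - 92p - 240) + (-(218/9)p**2 + (218/9)p + 872/3)
  6p**3 + 14p**2 - 92p - 240 = (-(27/109)p - 90/109)(-(218/9)p**2 + (218/9)p + 872/3) + (0)
Last nonzero remainder: -(218/9)p**2 + (218/9)p + 872/3. Dividing through by -218/9 gives the monic gcd p**2 - p - 12.
Then lcm(f, g) = f·g / gcd(f, g); expanding and making the result monic gives the answer.

p**6 + 2p**5 - 3p**4 - 45p**3 - 136p**2 - 47p - 132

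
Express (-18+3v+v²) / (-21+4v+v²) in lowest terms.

(6+v)/(7+v)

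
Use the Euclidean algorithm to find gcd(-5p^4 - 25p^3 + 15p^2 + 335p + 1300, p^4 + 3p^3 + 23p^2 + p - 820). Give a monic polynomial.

Apply the Euclidean algorithm:
  -5p^4 - 25p^3 + 15p^2 + 335p + 1300 = (-5)(p^4 + 3p^3 + 23p^2 + p - 820) + (-10p^3 + 130p^2 + 340p - 2800)
  p^4 + 3p^3 + 23p^2 + p - 820 = (-(1/10)p - 8/5)(-10p^3 + 130p^2 + 340p - 2800) + (265p^2 + 265p - 5300)
  -10p^3 + 130p^2 + 340p - 2800 = (-(2/53)p + 28/53)(265p^2 + 265p - 5300) + (0)
Last nonzero remainder: 265p^2 + 265p - 5300. Dividing through by 265 gives the monic gcd p^2 + p - 20.

p^2 + p - 20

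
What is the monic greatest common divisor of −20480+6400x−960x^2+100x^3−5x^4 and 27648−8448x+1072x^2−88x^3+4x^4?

64−16x+x^2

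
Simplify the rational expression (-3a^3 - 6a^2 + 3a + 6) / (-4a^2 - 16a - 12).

(3a^2 + 3a - 6)/(4a + 12)

Repeated division with remainder:
  -3a^3 - 6a^2 + 3a + 6 = ((3/4)a - 3/2)(-4a^2 - 16a - 12) + (-12a - 12)
  -4a^2 - 16a - 12 = ((1/3)a + 1)(-12a - 12) + (0)
Last nonzero remainder: -12a - 12. Dividing through by -12 gives the monic gcd a + 1.
Cancel a + 1 from numerator and denominator to get the reduced form.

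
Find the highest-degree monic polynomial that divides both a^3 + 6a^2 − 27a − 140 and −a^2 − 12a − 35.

a + 7

By polynomial division,
  a^3 + 6a^2 − 27a − 140 = (−a + 6)(−a^2 − 12a − 35) + (10a + 70)
  −a^2 − 12a − 35 = (−(1/10)a − 1/2)(10a + 70) + (0)
Last nonzero remainder: 10a + 70. Dividing through by 10 gives the monic gcd a + 7.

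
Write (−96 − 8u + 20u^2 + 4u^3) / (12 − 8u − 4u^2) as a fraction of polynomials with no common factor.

(8 − 2u − u^2)/(−1 + u)

By polynomial division,
  4u^3 + 20u^2 − 8u − 96 = (−u − 3)(−4u^2 − 8u + 12) + (−20u − 60)
  −4u^2 − 8u + 12 = ((1/5)u − 1/5)(−20u − 60) + (0)
Last nonzero remainder: −20u − 60. Dividing through by −20 gives the monic gcd u + 3.
Cancel u + 3 from numerator and denominator to get the reduced form.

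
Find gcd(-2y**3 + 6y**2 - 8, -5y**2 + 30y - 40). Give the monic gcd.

y - 2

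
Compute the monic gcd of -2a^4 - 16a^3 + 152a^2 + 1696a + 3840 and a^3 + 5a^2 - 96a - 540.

a^2 - 4a - 60

Repeated division with remainder:
  -2a^4 - 16a^3 + 152a^2 + 1696a + 3840 = (-2a - 6)(a^3 + 5a^2 - 96a - 540) + (-10a^2 + 40a + 600)
  a^3 + 5a^2 - 96a - 540 = (-(1/10)a - 9/10)(-10a^2 + 40a + 600) + (0)
Last nonzero remainder: -10a^2 + 40a + 600. Dividing through by -10 gives the monic gcd a^2 - 4a - 60.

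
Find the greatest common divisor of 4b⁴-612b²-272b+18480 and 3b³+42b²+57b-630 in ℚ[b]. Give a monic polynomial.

b²+17b+70

By polynomial division,
  4b⁴-612b²-272b+18480 = ((4/3)b-56/3)(3b³+42b²+57b-630) + (96b²+1632b+6720)
  3b³+42b²+57b-630 = ((1/32)b-3/32)(96b²+1632b+6720) + (0)
Last nonzero remainder: 96b²+1632b+6720. Dividing through by 96 gives the monic gcd b²+17b+70.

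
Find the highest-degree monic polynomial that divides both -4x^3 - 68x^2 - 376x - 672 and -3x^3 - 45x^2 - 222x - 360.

Repeated division with remainder:
  -4x^3 - 68x^2 - 376x - 672 = (4/3)(-3x^3 - 45x^2 - 222x - 360) + (-8x^2 - 80x - 192)
  -3x^3 - 45x^2 - 222x - 360 = ((3/8)x + 15/8)(-8x^2 - 80x - 192) + (0)
Last nonzero remainder: -8x^2 - 80x - 192. Dividing through by -8 gives the monic gcd x^2 + 10x + 24.

x^2 + 10x + 24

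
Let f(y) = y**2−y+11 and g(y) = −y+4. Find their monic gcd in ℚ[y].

Euclidean algorithm in ℚ[y]:
  y**2−y+11 = (−y−3)(−y+4) + (23)
  −y+4 = (−(1/23)y+4/23)(23) + (0)
The last nonzero remainder is the constant 23, so the polynomials are coprime and gcd = 1.

1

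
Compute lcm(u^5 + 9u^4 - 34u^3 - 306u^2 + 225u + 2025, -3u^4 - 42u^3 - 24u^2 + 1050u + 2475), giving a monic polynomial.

u^6 + 20u^5 + 65u^4 - 680u^3 - 3141u^2 + 4500u + 22275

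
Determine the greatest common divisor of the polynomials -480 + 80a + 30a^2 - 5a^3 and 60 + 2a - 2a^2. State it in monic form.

-6 + a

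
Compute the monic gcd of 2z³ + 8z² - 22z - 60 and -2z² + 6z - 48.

1

Repeated division with remainder:
  2z³ + 8z² - 22z - 60 = (-z - 7)(-2z² + 6z - 48) + (-28z - 396)
  -2z² + 6z - 48 = ((1/14)z - 60/49)(-28z - 396) + (-26112/49)
  -28z - 396 = ((343/6528)z + 1617/2176)(-26112/49) + (0)
The last nonzero remainder is the constant -26112/49, so the polynomials are coprime and gcd = 1.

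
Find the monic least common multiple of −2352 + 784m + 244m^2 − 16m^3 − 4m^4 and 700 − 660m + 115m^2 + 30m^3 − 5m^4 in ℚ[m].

−5880 + 3724m + 610m^2 − 419m^3 − 59m^4 + 7m^5 + m^6

Repeated division with remainder:
  −4m^4 − 16m^3 + 244m^2 + 784m − 2352 = (4/5)(−5m^4 + 30m^3 + 115m^2 − 660m + 700) + (−40m^3 + 152m^2 + 1312m − 2912)
  −5m^4 + 30m^3 + 115m^2 − 660m + 700 = ((1/8)m − 11/40)(−40m^3 + 152m^2 + 1312m − 2912) + (−(36/5)m^2 + (324/5)m − 504/5)
  −40m^3 + 152m^2 + 1312m − 2912 = ((50/9)m + 260/9)(−(36/5)m^2 + (324/5)m − 504/5) + (0)
Last nonzero remainder: −(36/5)m^2 + (324/5)m − 504/5. Dividing through by −36/5 gives the monic gcd m^2 − 9m + 14.
Then lcm(f, g) = f·g / gcd(f, g); expanding and making the result monic gives the answer.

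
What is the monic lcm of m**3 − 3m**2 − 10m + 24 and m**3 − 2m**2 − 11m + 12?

m**4 − 4m**3 − 7m**2 + 34m − 24

By polynomial division,
  m**3 − 3m**2 − 10m + 24 = (m**3 − 2m**2 − 11m + 12) + (−m**2 + m + 12)
  m**3 − 2m**2 − 11m + 12 = (−m + 1)(−m**2 + m + 12) + (0)
Last nonzero remainder: −m**2 + m + 12. Dividing through by −1 gives the monic gcd m**2 − m − 12.
Then lcm(f, g) = f·g / gcd(f, g); expanding and making the result monic gives the answer.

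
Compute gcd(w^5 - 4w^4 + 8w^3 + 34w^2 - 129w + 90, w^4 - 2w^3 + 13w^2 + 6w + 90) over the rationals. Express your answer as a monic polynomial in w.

Repeated division with remainder:
  w^5 - 4w^4 + 8w^3 + 34w^2 - 129w + 90 = (w - 2)(w^4 - 2w^3 + 13w^2 + 6w + 90) + (-9w^3 + 54w^2 - 207w + 270)
  w^4 - 2w^3 + 13w^2 + 6w + 90 = (-(1/9)w - 4/9)(-9w^3 + 54w^2 - 207w + 270) + (14w^2 - 56w + 210)
  -9w^3 + 54w^2 - 207w + 270 = (-(9/14)w + 9/7)(14w^2 - 56w + 210) + (0)
Last nonzero remainder: 14w^2 - 56w + 210. Dividing through by 14 gives the monic gcd w^2 - 4w + 15.

w^2 - 4w + 15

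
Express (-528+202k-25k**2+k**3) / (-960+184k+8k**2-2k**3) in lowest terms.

(11-k)/(20+2k)

Repeated division with remainder:
  k**3-25k**2+202k-528 = (-1/2)(-2k**3+8k**2+184k-960) + (-21k**2+294k-1008)
  -2k**3+8k**2+184k-960 = ((2/21)k+20/21)(-21k**2+294k-1008) + (0)
Last nonzero remainder: -21k**2+294k-1008. Dividing through by -21 gives the monic gcd k**2-14k+48.
Cancel k**2-14k+48 from numerator and denominator to get the reduced form.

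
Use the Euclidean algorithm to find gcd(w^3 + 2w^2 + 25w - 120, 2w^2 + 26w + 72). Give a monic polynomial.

1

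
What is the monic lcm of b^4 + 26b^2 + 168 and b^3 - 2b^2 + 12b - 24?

b^5 - 2b^4 + 26b^3 - 52b^2 + 168b - 336

Euclidean algorithm in ℚ[b]:
  b^4 + 26b^2 + 168 = (b + 2)(b^3 - 2b^2 + 12b - 24) + (18b^2 + 216)
  b^3 - 2b^2 + 12b - 24 = ((1/18)b - 1/9)(18b^2 + 216) + (0)
Last nonzero remainder: 18b^2 + 216. Dividing through by 18 gives the monic gcd b^2 + 12.
Then lcm(f, g) = f·g / gcd(f, g); expanding and making the result monic gives the answer.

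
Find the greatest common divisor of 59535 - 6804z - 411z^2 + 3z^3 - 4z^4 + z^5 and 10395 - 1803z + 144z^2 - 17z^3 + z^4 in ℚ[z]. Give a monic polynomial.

-945 + 78z - 6z^2 + z^3

Euclidean algorithm in ℚ[z]:
  z^5 - 4z^4 + 3z^3 - 411z^2 - 6804z + 59535 = (z + 13)(z^4 - 17z^3 + 144z^2 - 1803z + 10395) + (80z^3 - 480z^2 + 6240z - 75600)
  z^4 - 17z^3 + 144z^2 - 1803z + 10395 = ((1/80)z - 11/80)(80z^3 - 480z^2 + 6240z - 75600) + (0)
Last nonzero remainder: 80z^3 - 480z^2 + 6240z - 75600. Dividing through by 80 gives the monic gcd z^3 - 6z^2 + 78z - 945.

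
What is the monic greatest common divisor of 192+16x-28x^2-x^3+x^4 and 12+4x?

3+x

Repeated division with remainder:
  x^4-x^3-28x^2+16x+192 = ((1/4)x^3-x^2-4x+16)(4x+12) + (0)
Last nonzero remainder: 4x+12. Dividing through by 4 gives the monic gcd x+3.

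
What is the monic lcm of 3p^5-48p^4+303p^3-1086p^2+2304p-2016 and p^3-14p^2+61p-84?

By polynomial division,
  3p^5-48p^4+303p^3-1086p^2+2304p-2016 = (3p^2-6p+36)(p^3-14p^2+61p-84) + (36p^2-396p+1008)
  p^3-14p^2+61p-84 = ((1/36)p-1/12)(36p^2-396p+1008) + (0)
Last nonzero remainder: 36p^2-396p+1008. Dividing through by 36 gives the monic gcd p^2-11p+28.
Then lcm(f, g) = f·g / gcd(f, g); expanding and making the result monic gives the answer.

p^6-19p^5+149p^4-665p^3+1854p^2-2976p+2016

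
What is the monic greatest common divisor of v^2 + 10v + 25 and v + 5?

By polynomial division,
  v^2 + 10v + 25 = (v + 5)(v + 5) + (0)
The last nonzero remainder v + 5 is already monic.

v + 5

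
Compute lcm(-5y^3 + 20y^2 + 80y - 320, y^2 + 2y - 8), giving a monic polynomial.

y^4 - 6y^3 - 8y^2 + 96y - 128

Repeated division with remainder:
  -5y^3 + 20y^2 + 80y - 320 = (-5y + 30)(y^2 + 2y - 8) + (-20y - 80)
  y^2 + 2y - 8 = (-(1/20)y + 1/10)(-20y - 80) + (0)
Last nonzero remainder: -20y - 80. Dividing through by -20 gives the monic gcd y + 4.
Then lcm(f, g) = f·g / gcd(f, g); expanding and making the result monic gives the answer.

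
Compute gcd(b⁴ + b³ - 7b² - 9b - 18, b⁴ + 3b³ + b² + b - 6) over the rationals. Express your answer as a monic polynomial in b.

Apply the Euclidean algorithm:
  b⁴ + b³ - 7b² - 9b - 18 = (b⁴ + 3b³ + b² + b - 6) + (-2b³ - 8b² - 10b - 12)
  b⁴ + 3b³ + b² + b - 6 = (-(1/2)b + 1/2)(-2b³ - 8b² - 10b - 12) + (0)
Last nonzero remainder: -2b³ - 8b² - 10b - 12. Dividing through by -2 gives the monic gcd b³ + 4b² + 5b + 6.

b³ + 4b² + 5b + 6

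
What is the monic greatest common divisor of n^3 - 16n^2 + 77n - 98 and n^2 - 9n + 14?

n^2 - 9n + 14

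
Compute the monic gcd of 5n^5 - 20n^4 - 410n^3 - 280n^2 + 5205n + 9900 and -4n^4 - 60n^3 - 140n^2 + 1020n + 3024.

n^2 - n - 12

Euclidean algorithm in ℚ[n]:
  5n^5 - 20n^4 - 410n^3 - 280n^2 + 5205n + 9900 = (-(5/4)n + 95/4)(-4n^4 - 60n^3 - 140n^2 + 1020n + 3024) + (840n^3 + 4320n^2 - 15240n - 61920)
  -4n^4 - 60n^3 - 140n^2 + 1020n + 3024 = (-(1/210)n - 23/490)(840n^3 + 4320n^2 - 15240n - 61920) + (-(480/49)n^2 + (480/49)n + 5760/49)
  840n^3 + 4320n^2 - 15240n - 61920 = (-(343/4)n - 2107/4)(-(480/49)n^2 + (480/49)n + 5760/49) + (0)
Last nonzero remainder: -(480/49)n^2 + (480/49)n + 5760/49. Dividing through by -480/49 gives the monic gcd n^2 - n - 12.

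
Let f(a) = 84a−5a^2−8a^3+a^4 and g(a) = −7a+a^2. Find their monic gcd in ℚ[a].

By polynomial division,
  a^4−8a^3−5a^2+84a = (a^2−a−12)(a^2−7a) + (0)
The last nonzero remainder a^2−7a is already monic.

−7a+a^2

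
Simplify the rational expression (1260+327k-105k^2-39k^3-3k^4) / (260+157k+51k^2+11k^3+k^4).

(63-12k-3k^2)/(13+2k+k^2)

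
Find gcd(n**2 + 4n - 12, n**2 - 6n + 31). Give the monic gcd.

Repeated division with remainder:
  n**2 + 4n - 12 = (n**2 - 6n + 31) + (10n - 43)
  n**2 - 6n + 31 = ((1/10)n - 17/100)(10n - 43) + (2369/100)
  10n - 43 = ((1000/2369)n - 4300/2369)(2369/100) + (0)
The last nonzero remainder is the constant 2369/100, so the polynomials are coprime and gcd = 1.

1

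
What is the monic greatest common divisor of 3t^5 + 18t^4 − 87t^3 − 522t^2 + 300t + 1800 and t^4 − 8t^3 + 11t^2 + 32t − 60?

Repeated division with remainder:
  3t^5 + 18t^4 − 87t^3 − 522t^2 + 300t + 1800 = (3t + 42)(t^4 − 8t^3 + 11t^2 + 32t − 60) + (216t^3 − 1080t^2 − 864t + 4320)
  t^4 − 8t^3 + 11t^2 + 32t − 60 = ((1/216)t − 1/72)(216t^3 − 1080t^2 − 864t + 4320) + (0)
Last nonzero remainder: 216t^3 − 1080t^2 − 864t + 4320. Dividing through by 216 gives the monic gcd t^3 − 5t^2 − 4t + 20.

t^3 − 5t^2 − 4t + 20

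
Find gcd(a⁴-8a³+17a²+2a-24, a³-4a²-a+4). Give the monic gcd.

Euclidean algorithm in ℚ[a]:
  a⁴-8a³+17a²+2a-24 = (a-4)(a³-4a²-a+4) + (2a²-6a-8)
  a³-4a²-a+4 = ((1/2)a-1/2)(2a²-6a-8) + (0)
Last nonzero remainder: 2a²-6a-8. Dividing through by 2 gives the monic gcd a²-3a-4.

a²-3a-4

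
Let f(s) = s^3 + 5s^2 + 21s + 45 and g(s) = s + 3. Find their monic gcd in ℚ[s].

s + 3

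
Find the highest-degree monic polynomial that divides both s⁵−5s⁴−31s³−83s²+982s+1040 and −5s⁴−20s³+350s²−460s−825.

s²−4s−5

Apply the Euclidean algorithm:
  s⁵−5s⁴−31s³−83s²+982s+1040 = (−(1/5)s+9/5)(−5s⁴−20s³+350s²−460s−825) + (75s³−805s²+1645s+2525)
  −5s⁴−20s³+350s²−460s−825 = (−(1/15)s−221/225)(75s³−805s²+1645s+2525) + (−(14896/45)s²+(59584/45)s+14896/9)
  75s³−805s²+1645s+2525 = (−(3375/14896)s+22725/14896)(−(14896/45)s²+(59584/45)s+14896/9) + (0)
Last nonzero remainder: −(14896/45)s²+(59584/45)s+14896/9. Dividing through by −14896/45 gives the monic gcd s²−4s−5.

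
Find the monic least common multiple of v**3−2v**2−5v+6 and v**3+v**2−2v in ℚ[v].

v**4−2v**3−5v**2+6v

Apply the Euclidean algorithm:
  v**3−2v**2−5v+6 = (v**3+v**2−2v) + (−3v**2−3v+6)
  v**3+v**2−2v = (−(1/3)v)(−3v**2−3v+6) + (0)
Last nonzero remainder: −3v**2−3v+6. Dividing through by −3 gives the monic gcd v**2+v−2.
Then lcm(f, g) = f·g / gcd(f, g); expanding and making the result monic gives the answer.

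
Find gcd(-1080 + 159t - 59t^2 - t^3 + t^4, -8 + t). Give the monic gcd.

By polynomial division,
  t^4 - t^3 - 59t^2 + 159t - 1080 = (t^3 + 7t^2 - 3t + 135)(t - 8) + (0)
The last nonzero remainder t - 8 is already monic.

-8 + t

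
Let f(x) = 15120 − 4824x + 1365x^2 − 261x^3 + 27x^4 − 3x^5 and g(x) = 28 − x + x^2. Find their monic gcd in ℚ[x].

28 − x + x^2

Repeated division with remainder:
  −3x^5 + 27x^4 − 261x^3 + 1365x^2 − 4824x + 15120 = (−3x^3 + 24x^2 − 153x + 540)(x^2 − x + 28) + (0)
The last nonzero remainder x^2 − x + 28 is already monic.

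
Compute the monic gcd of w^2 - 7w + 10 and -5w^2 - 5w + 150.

w - 5

By polynomial division,
  w^2 - 7w + 10 = (-1/5)(-5w^2 - 5w + 150) + (-8w + 40)
  -5w^2 - 5w + 150 = ((5/8)w + 15/4)(-8w + 40) + (0)
Last nonzero remainder: -8w + 40. Dividing through by -8 gives the monic gcd w - 5.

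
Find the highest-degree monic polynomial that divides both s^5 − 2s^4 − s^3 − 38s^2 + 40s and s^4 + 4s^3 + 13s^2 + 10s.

Repeated division with remainder:
  s^5 − 2s^4 − s^3 − 38s^2 + 40s = (s − 6)(s^4 + 4s^3 + 13s^2 + 10s) + (10s^3 + 30s^2 + 100s)
  s^4 + 4s^3 + 13s^2 + 10s = ((1/10)s + 1/10)(10s^3 + 30s^2 + 100s) + (0)
Last nonzero remainder: 10s^3 + 30s^2 + 100s. Dividing through by 10 gives the monic gcd s^3 + 3s^2 + 10s.

s^3 + 3s^2 + 10s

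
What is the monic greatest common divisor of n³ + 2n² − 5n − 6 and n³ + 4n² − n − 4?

n + 1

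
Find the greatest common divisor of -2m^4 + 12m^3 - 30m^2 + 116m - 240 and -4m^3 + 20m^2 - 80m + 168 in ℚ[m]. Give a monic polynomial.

By polynomial division,
  -2m^4 + 12m^3 - 30m^2 + 116m - 240 = ((1/2)m - 1/2)(-4m^3 + 20m^2 - 80m + 168) + (20m^2 - 8m - 156)
  -4m^3 + 20m^2 - 80m + 168 = (-(1/5)m + 23/25)(20m^2 - 8m - 156) + (-(2596/25)m + 7788/25)
  20m^2 - 8m - 156 = (-(125/649)m - 325/649)(-(2596/25)m + 7788/25) + (0)
Last nonzero remainder: -(2596/25)m + 7788/25. Dividing through by -2596/25 gives the monic gcd m - 3.

m - 3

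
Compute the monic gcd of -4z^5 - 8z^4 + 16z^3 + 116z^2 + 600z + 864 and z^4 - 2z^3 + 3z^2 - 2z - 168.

z^2 - z - 12

Apply the Euclidean algorithm:
  -4z^5 - 8z^4 + 16z^3 + 116z^2 + 600z + 864 = (-4z - 16)(z^4 - 2z^3 + 3z^2 - 2z - 168) + (-4z^3 + 156z^2 - 104z - 1824)
  z^4 - 2z^3 + 3z^2 - 2z - 168 = (-(1/4)z - 37/4)(-4z^3 + 156z^2 - 104z - 1824) + (1420z^2 - 1420z - 17040)
  -4z^3 + 156z^2 - 104z - 1824 = (-(1/355)z + 38/355)(1420z^2 - 1420z - 17040) + (0)
Last nonzero remainder: 1420z^2 - 1420z - 17040. Dividing through by 1420 gives the monic gcd z^2 - z - 12.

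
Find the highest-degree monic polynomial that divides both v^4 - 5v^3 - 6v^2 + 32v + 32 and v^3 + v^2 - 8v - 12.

v + 2

Euclidean algorithm in ℚ[v]:
  v^4 - 5v^3 - 6v^2 + 32v + 32 = (v - 6)(v^3 + v^2 - 8v - 12) + (8v^2 - 4v - 40)
  v^3 + v^2 - 8v - 12 = ((1/8)v + 3/16)(8v^2 - 4v - 40) + (-(9/4)v - 9/2)
  8v^2 - 4v - 40 = (-(32/9)v + 80/9)(-(9/4)v - 9/2) + (0)
Last nonzero remainder: -(9/4)v - 9/2. Dividing through by -9/4 gives the monic gcd v + 2.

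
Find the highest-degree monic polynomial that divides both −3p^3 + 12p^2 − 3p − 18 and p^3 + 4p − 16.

p − 2

Repeated division with remainder:
  −3p^3 + 12p^2 − 3p − 18 = (−3)(p^3 + 4p − 16) + (12p^2 + 9p − 66)
  p^3 + 4p − 16 = ((1/12)p − 1/16)(12p^2 + 9p − 66) + ((161/16)p − 161/8)
  12p^2 + 9p − 66 = ((192/161)p + 528/161)((161/16)p − 161/8) + (0)
Last nonzero remainder: (161/16)p − 161/8. Dividing through by 161/16 gives the monic gcd p − 2.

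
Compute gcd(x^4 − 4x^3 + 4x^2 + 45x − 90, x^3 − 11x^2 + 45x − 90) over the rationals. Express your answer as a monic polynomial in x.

x^2 − 5x + 15

Euclidean algorithm in ℚ[x]:
  x^4 − 4x^3 + 4x^2 + 45x − 90 = (x + 7)(x^3 − 11x^2 + 45x − 90) + (36x^2 − 180x + 540)
  x^3 − 11x^2 + 45x − 90 = ((1/36)x − 1/6)(36x^2 − 180x + 540) + (0)
Last nonzero remainder: 36x^2 − 180x + 540. Dividing through by 36 gives the monic gcd x^2 − 5x + 15.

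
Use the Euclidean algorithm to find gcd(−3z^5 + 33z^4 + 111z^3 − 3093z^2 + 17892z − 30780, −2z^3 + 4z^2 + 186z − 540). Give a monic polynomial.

z^3 − 2z^2 − 93z + 270

Euclidean algorithm in ℚ[z]:
  −3z^5 + 33z^4 + 111z^3 − 3093z^2 + 17892z − 30780 = ((3/2)z^2 − (27/2)z + 57)(−2z^3 + 4z^2 + 186z − 540) + (0)
Last nonzero remainder: −2z^3 + 4z^2 + 186z − 540. Dividing through by −2 gives the monic gcd z^3 − 2z^2 − 93z + 270.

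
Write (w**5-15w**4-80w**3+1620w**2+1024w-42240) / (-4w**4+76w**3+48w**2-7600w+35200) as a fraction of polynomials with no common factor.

Repeated division with remainder:
  w**5-15w**4-80w**3+1620w**2+1024w-42240 = (-(1/4)w-1)(-4w**4+76w**3+48w**2-7600w+35200) + (8w**3-232w**2+2224w-7040)
  -4w**4+76w**3+48w**2-7600w+35200 = (-(1/2)w-5)(8w**3-232w**2+2224w-7040) + (0)
Last nonzero remainder: 8w**3-232w**2+2224w-7040. Dividing through by 8 gives the monic gcd w**3-29w**2+278w-880.
Cancel w**3-29w**2+278w-880 from numerator and denominator to get the reduced form.

(-w**2-14w-48)/(4w+40)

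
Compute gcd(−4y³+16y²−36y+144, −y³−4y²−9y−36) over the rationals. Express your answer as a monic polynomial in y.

Euclidean algorithm in ℚ[y]:
  −4y³+16y²−36y+144 = (4)(−y³−4y²−9y−36) + (32y²+288)
  −y³−4y²−9y−36 = (−(1/32)y−1/8)(32y²+288) + (0)
Last nonzero remainder: 32y²+288. Dividing through by 32 gives the monic gcd y²+9.

y²+9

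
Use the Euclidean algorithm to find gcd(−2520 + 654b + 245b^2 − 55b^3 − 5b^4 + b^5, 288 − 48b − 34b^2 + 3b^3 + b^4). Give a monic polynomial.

Euclidean algorithm in ℚ[b]:
  b^5 − 5b^4 − 55b^3 + 245b^2 + 654b − 2520 = (b − 8)(b^4 + 3b^3 − 34b^2 − 48b + 288) + (3b^3 + 21b^2 − 18b − 216)
  b^4 + 3b^3 − 34b^2 − 48b + 288 = ((1/3)b − 4/3)(3b^3 + 21b^2 − 18b − 216) + (0)
Last nonzero remainder: 3b^3 + 21b^2 − 18b − 216. Dividing through by 3 gives the monic gcd b^3 + 7b^2 − 6b − 72.

−72 − 6b + 7b^2 + b^3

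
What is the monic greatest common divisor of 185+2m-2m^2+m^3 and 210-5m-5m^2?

1

By polynomial division,
  m^3-2m^2+2m+185 = (-(1/5)m+3/5)(-5m^2-5m+210) + (47m+59)
  -5m^2-5m+210 = (-(5/47)m+60/2209)(47m+59) + (460350/2209)
  47m+59 = ((103823/460350)m+130331/460350)(460350/2209) + (0)
The last nonzero remainder is the constant 460350/2209, so the polynomials are coprime and gcd = 1.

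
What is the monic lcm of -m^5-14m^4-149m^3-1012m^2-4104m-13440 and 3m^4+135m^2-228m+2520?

Repeated division with remainder:
  -m^5-14m^4-149m^3-1012m^2-4104m-13440 = (-(1/3)m-14/3)(3m^4+135m^2-228m+2520) + (-104m^3-458m^2-4328m-1680)
  3m^4+135m^2-228m+2520 = (-(3/104)m+687/5408)(-104m^3-458m^2-4328m-1680) + ((184779/2704)m^2+(184779/676)m+923895/338)
  -104m^3-458m^2-4328m-1680 = (-(281216/184779)m-5408/8799)((184779/2704)m^2+(184779/676)m+923895/338) + (0)
Last nonzero remainder: (184779/2704)m^2+(184779/676)m+923895/338. Dividing through by 184779/2704 gives the monic gcd m^2+4m+40.
Then lcm(f, g) = f·g / gcd(f, g); expanding and making the result monic gives the answer.

m^7+10m^6+114m^5+710m^4+3185m^3+18276m^2+32424m+282240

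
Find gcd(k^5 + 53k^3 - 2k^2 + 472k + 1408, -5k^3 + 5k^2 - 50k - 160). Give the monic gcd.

By polynomial division,
  k^5 + 53k^3 - 2k^2 + 472k + 1408 = (-(1/5)k^2 - (1/5)k - 44/5)(-5k^3 + 5k^2 - 50k - 160) + (0)
Last nonzero remainder: -5k^3 + 5k^2 - 50k - 160. Dividing through by -5 gives the monic gcd k^3 - k^2 + 10k + 32.

k^3 - k^2 + 10k + 32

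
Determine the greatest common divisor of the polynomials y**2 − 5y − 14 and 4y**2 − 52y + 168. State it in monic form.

y − 7

Euclidean algorithm in ℚ[y]:
  y**2 − 5y − 14 = (1/4)(4y**2 − 52y + 168) + (8y − 56)
  4y**2 − 52y + 168 = ((1/2)y − 3)(8y − 56) + (0)
Last nonzero remainder: 8y − 56. Dividing through by 8 gives the monic gcd y − 7.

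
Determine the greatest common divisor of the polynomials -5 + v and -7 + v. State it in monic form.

By polynomial division,
  v - 5 = (v - 7) + (2)
  v - 7 = ((1/2)v - 7/2)(2) + (0)
The last nonzero remainder is the constant 2, so the polynomials are coprime and gcd = 1.

1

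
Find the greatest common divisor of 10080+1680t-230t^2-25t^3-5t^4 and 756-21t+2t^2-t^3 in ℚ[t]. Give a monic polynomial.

84+7t+t^2

By polynomial division,
  -5t^4-25t^3-230t^2+1680t+10080 = (5t+35)(-t^3+2t^2-21t+756) + (-195t^2-1365t-16380)
  -t^3+2t^2-21t+756 = ((1/195)t-3/65)(-195t^2-1365t-16380) + (0)
Last nonzero remainder: -195t^2-1365t-16380. Dividing through by -195 gives the monic gcd t^2+7t+84.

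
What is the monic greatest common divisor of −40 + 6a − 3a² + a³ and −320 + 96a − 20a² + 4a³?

−4 + a

Repeated division with remainder:
  a³ − 3a² + 6a − 40 = (1/4)(4a³ − 20a² + 96a − 320) + (2a² − 18a + 40)
  4a³ − 20a² + 96a − 320 = (2a + 8)(2a² − 18a + 40) + (160a − 640)
  2a² − 18a + 40 = ((1/80)a − 1/16)(160a − 640) + (0)
Last nonzero remainder: 160a − 640. Dividing through by 160 gives the monic gcd a − 4.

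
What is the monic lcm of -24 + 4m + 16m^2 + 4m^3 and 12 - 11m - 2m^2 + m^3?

By polynomial division,
  4m^3 + 16m^2 + 4m - 24 = (4)(m^3 - 2m^2 - 11m + 12) + (24m^2 + 48m - 72)
  m^3 - 2m^2 - 11m + 12 = ((1/24)m - 1/6)(24m^2 + 48m - 72) + (0)
Last nonzero remainder: 24m^2 + 48m - 72. Dividing through by 24 gives the monic gcd m^2 + 2m - 3.
Then lcm(f, g) = f·g / gcd(f, g); expanding and making the result monic gives the answer.

24 - 10m - 15m^2 + m^4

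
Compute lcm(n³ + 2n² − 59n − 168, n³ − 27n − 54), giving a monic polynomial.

Euclidean algorithm in ℚ[n]:
  n³ + 2n² − 59n − 168 = (n³ − 27n − 54) + (2n² − 32n − 114)
  n³ − 27n − 54 = ((1/2)n + 8)(2n² − 32n − 114) + (286n + 858)
  2n² − 32n − 114 = ((1/143)n − 19/143)(286n + 858) + (0)
Last nonzero remainder: 286n + 858. Dividing through by 286 gives the monic gcd n + 3.
Then lcm(f, g) = f·g / gcd(f, g); expanding and making the result monic gives the answer.

n⁵ − n⁴ − 83n³ − 27n² + 1566n + 3024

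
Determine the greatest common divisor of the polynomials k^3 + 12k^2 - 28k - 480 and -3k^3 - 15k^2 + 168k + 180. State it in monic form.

Apply the Euclidean algorithm:
  k^3 + 12k^2 - 28k - 480 = (-1/3)(-3k^3 - 15k^2 + 168k + 180) + (7k^2 + 28k - 420)
  -3k^3 - 15k^2 + 168k + 180 = (-(3/7)k - 3/7)(7k^2 + 28k - 420) + (0)
Last nonzero remainder: 7k^2 + 28k - 420. Dividing through by 7 gives the monic gcd k^2 + 4k - 60.

k^2 + 4k - 60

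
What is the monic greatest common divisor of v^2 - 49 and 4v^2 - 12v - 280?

Apply the Euclidean algorithm:
  v^2 - 49 = (1/4)(4v^2 - 12v - 280) + (3v + 21)
  4v^2 - 12v - 280 = ((4/3)v - 40/3)(3v + 21) + (0)
Last nonzero remainder: 3v + 21. Dividing through by 3 gives the monic gcd v + 7.

v + 7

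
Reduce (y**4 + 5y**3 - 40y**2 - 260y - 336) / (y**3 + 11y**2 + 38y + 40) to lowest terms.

(y**2 - y - 42)/(y + 5)

By polynomial division,
  y**4 + 5y**3 - 40y**2 - 260y - 336 = (y - 6)(y**3 + 11y**2 + 38y + 40) + (-12y**2 - 72y - 96)
  y**3 + 11y**2 + 38y + 40 = (-(1/12)y - 5/12)(-12y**2 - 72y - 96) + (0)
Last nonzero remainder: -12y**2 - 72y - 96. Dividing through by -12 gives the monic gcd y**2 + 6y + 8.
Cancel y**2 + 6y + 8 from numerator and denominator to get the reduced form.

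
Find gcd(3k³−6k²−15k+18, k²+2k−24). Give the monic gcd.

1

Euclidean algorithm in ℚ[k]:
  3k³−6k²−15k+18 = (3k−12)(k²+2k−24) + (81k−270)
  k²+2k−24 = ((1/81)k+16/243)(81k−270) + (−56/9)
  81k−270 = (−(729/56)k+1215/28)(−56/9) + (0)
The last nonzero remainder is the constant −56/9, so the polynomials are coprime and gcd = 1.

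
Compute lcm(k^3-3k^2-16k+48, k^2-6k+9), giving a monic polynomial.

Repeated division with remainder:
  k^3-3k^2-16k+48 = (k+3)(k^2-6k+9) + (-7k+21)
  k^2-6k+9 = (-(1/7)k+3/7)(-7k+21) + (0)
Last nonzero remainder: -7k+21. Dividing through by -7 gives the monic gcd k-3.
Then lcm(f, g) = f·g / gcd(f, g); expanding and making the result monic gives the answer.

k^4-6k^3-7k^2+96k-144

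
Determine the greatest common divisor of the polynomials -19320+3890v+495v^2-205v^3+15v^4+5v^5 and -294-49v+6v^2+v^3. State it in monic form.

Euclidean algorithm in ℚ[v]:
  5v^5+15v^4-205v^3+495v^2+3890v-19320 = (5v^2-15v+130)(v^3+6v^2-49v-294) + (450v^2+5850v+18900)
  v^3+6v^2-49v-294 = ((1/450)v-7/450)(450v^2+5850v+18900) + (0)
Last nonzero remainder: 450v^2+5850v+18900. Dividing through by 450 gives the monic gcd v^2+13v+42.

42+13v+v^2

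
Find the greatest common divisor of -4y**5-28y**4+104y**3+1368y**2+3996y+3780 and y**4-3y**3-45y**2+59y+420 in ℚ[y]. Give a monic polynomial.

y**3+y**2-41y-105

Euclidean algorithm in ℚ[y]:
  -4y**5-28y**4+104y**3+1368y**2+3996y+3780 = (-4y-40)(y**4-3y**3-45y**2+59y+420) + (-196y**3-196y**2+8036y+20580)
  y**4-3y**3-45y**2+59y+420 = (-(1/196)y+1/49)(-196y**3-196y**2+8036y+20580) + (0)
Last nonzero remainder: -196y**3-196y**2+8036y+20580. Dividing through by -196 gives the monic gcd y**3+y**2-41y-105.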